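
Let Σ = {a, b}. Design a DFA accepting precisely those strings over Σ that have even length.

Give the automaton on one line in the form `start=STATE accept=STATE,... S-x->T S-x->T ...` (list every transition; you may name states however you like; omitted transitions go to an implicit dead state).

start=q0 accept=q0 q0-a->q1 q0-b->q1 q1-a->q0 q1-b->q0

Only the length mod 2 matters, so use a 2-cycle: from any state, every input symbol moves to the next state, wrapping q1 back to q0. Mark q0 accepting.
2 states suffice.
        a   b  
>* q0   q1  q1 
   q1   q0  q0 
(> = start, * = accepting)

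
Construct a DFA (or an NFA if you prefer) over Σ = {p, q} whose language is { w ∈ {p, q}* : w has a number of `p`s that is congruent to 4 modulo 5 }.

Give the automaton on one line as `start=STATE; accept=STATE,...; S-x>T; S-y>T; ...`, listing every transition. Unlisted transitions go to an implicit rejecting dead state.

Keep the running count of `p`s modulo 5: each `p` advances along the cycle s0 → s1 → s2 → s3 → s4 → s0 while other symbols loop. Accept at s4.
With 5 states:
        p   q  
>  s0   s1  s0 
   s1   s2  s1 
   s2   s3  s2 
   s3   s4  s3 
 * s4   s0  s4 
(> = start, * = accepting)

start=s0; accept=s4; s0-p>s1; s0-q>s0; s1-p>s2; s1-q>s1; s2-p>s3; s2-q>s2; s3-p>s4; s3-q>s3; s4-p>s0; s4-q>s4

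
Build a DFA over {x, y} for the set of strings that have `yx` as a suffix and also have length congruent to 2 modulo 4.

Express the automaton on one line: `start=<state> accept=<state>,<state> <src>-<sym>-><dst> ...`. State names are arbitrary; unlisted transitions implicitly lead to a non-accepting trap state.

start=S0 accept=S5 S0-x->S1 S0-y->S2 S1-x->S3 S1-y->S4 S2-x->S5 S2-y->S4 S3-x->S6 S3-y->S7 S4-x->S8 S4-y->S7 S5-x->S6 S5-y->S7 S6-x->S0 S6-y->S9 S7-x->S10 S7-y->S9 S8-x->S0 S8-y->S9 S9-x->S11 S9-y->S2 S10-x->S1 S10-y->S2 S11-x->S3 S11-y->S4

Handle the two conditions separately and then intersect. The first has 3 states tracking how much of the suffix `yx` has currently been matched; the second has 4 states tracking the input length modulo 4. A product state is a pair (one from each), accepting exactly when both do.
          x    y  
>  S0     S1   S2 
   S1     S3   S4 
   S2     S5   S4 
   S3     S6   S7 
   S4     S8   S7 
 * S5     S6   S7 
   S6     S0   S9 
   S7    S10   S9 
   S8     S0   S9 
   S9    S11   S2 
   S10    S1   S2 
   S11    S3   S4 
(> = start, * = accepting)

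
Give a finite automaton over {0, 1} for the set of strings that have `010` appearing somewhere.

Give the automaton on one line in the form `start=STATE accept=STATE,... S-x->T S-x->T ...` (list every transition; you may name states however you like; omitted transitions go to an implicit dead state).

Track how much of `010` has been matched so far: state s0 is no progress, s3 is the absorbing accept state reached once `010` has occurred. Intermediate states record partial matches; on a mismatch, fall back to the longest reusable overlap.
A 4-state machine:
        0   1  
>  s0   s1  s0 
   s1   s1  s2 
   s2   s3  s0 
 * s3   s3  s3 
(> = start, * = accepting)

start=s0 accept=s3 s0-0->s1 s0-1->s0 s1-0->s1 s1-1->s2 s2-0->s3 s2-1->s0 s3-0->s3 s3-1->s3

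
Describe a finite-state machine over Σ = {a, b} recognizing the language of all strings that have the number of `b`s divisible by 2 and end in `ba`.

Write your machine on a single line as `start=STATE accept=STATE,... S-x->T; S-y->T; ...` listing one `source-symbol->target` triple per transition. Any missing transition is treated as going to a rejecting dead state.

Build one automaton per condition and run them in lockstep. The first has 2 states tracking the count of `b`s modulo 2; the second has 3 states tracking how much of the suffix `ba` has currently been matched. A product state is a pair (one from each), accepting exactly when both do.
A 6-state machine:
        a   b  
>  s0   s0  s1 
   s1   s2  s3 
   s2   s4  s3 
   s3   s5  s1 
   s4   s4  s3 
 * s5   s0  s1 
(> = start, * = accepting)

start=s0; accept=s5; s0-a->s0; s0-b->s1; s1-a->s2; s1-b->s3; s2-a->s4; s2-b->s3; s3-a->s5; s3-b->s1; s4-a->s4; s4-b->s3; s5-a->s0; s5-b->s1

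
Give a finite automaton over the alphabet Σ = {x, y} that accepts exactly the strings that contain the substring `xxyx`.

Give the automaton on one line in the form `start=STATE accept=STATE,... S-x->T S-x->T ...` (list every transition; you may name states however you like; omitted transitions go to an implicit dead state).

start=s0 accept=s4 s0-x->s1 s0-y->s0 s1-x->s2 s1-y->s0 s2-x->s2 s2-y->s3 s3-x->s4 s3-y->s0 s4-x->s4 s4-y->s4

Track how much of `xxyx` has been matched so far: state s0 is no progress, s4 is the absorbing accept state reached once `xxyx` has occurred. Intermediate states record partial matches; on a mismatch, fall back to the longest reusable overlap.
With 5 states:
        x   y  
>  s0   s1  s0 
   s1   s2  s0 
   s2   s2  s3 
   s3   s4  s0 
 * s4   s4  s4 
(> = start, * = accepting)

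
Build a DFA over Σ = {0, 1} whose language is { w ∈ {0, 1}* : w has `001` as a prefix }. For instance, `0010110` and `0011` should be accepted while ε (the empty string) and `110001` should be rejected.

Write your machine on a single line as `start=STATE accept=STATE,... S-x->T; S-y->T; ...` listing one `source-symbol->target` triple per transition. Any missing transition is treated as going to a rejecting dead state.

start=A; accept=D; A-0->B; A-1->E; B-0->C; B-1->E; C-0->E; C-1->D; D-0->D; D-1->D; E-0->E; E-1->E

Walk along `001` while the input agrees: from A take `0` to B, and so on. Any deviation drops to the rejecting sink E. Once D is reached the prefix is confirmed and every continuation is accepted.
A 5-state machine:
       0  1 
>  A   B  E 
   B   C  E 
   C   E  D 
 * D   D  D 
   E   E  E 
(> = start, * = accepting)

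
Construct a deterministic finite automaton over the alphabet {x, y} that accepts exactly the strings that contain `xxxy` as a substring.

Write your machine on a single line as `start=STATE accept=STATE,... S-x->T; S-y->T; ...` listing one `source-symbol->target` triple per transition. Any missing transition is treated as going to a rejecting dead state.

start=q0; accept=q4; q0-x->q1; q0-y->q0; q1-x->q2; q1-y->q0; q2-x->q3; q2-y->q0; q3-x->q3; q3-y->q4; q4-x->q4; q4-y->q4

Track how much of `xxxy` has been matched so far: state q0 is no progress, q4 is the absorbing accept state reached once `xxxy` has occurred. Intermediate states record partial matches; on a mismatch, fall back to the longest reusable overlap.
5 states suffice.
        x   y  
>  q0   q1  q0 
   q1   q2  q0 
   q2   q3  q0 
   q3   q3  q4 
 * q4   q4  q4 
(> = start, * = accepting)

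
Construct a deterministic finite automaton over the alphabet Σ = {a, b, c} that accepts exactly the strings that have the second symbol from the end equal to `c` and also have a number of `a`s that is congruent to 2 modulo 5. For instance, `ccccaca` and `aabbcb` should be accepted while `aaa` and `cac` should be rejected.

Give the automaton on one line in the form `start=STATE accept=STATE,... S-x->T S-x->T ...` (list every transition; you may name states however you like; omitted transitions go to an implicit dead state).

start=s0 accept=s6,s8 s0-a->s1 s0-b->s0 s0-c->s0 s1-a->s2 s1-b->s1 s1-c->s3 s2-a->s4 s2-b->s2 s2-c->s5 s3-a->s6 s3-b->s1 s3-c->s3 s4-a->s7 s4-b->s4 s4-c->s4 s5-a->s4 s5-b->s6 s5-c->s8 s6-a->s4 s6-b->s2 s6-c->s5 s7-a->s0 s7-b->s7 s7-c->s7 s8-a->s4 s8-b->s6 s8-c->s8

Run two small machines in parallel and take their product. The first has 13 states tracking the last 2 symbols read; the second has 5 states tracking the count of `a`s modulo 5. A product state is a pair (one from each), accepting exactly when both do. After merging equivalent states the machine shrinks.
        a   b   c  
>  s0   s1  s0  s0 
   s1   s2  s1  s3 
   s2   s4  s2  s5 
   s3   s6  s1  s3 
   s4   s7  s4  s4 
   s5   s4  s6  s8 
 * s6   s4  s2  s5 
   s7   s0  s7  s7 
 * s8   s4  s6  s8 
(> = start, * = accepting)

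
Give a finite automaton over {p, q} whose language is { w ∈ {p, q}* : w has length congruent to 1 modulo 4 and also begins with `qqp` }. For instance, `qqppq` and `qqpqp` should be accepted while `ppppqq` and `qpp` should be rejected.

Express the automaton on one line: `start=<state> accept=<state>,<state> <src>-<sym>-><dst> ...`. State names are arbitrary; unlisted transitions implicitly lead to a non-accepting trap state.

start=s0 accept=s6 s0-p->s1 s0-q->s2 s1-p->s1 s1-q->s1 s2-p->s1 s2-q->s3 s3-p->s4 s3-q->s1 s4-p->s5 s4-q->s5 s5-p->s6 s5-q->s6 s6-p->s7 s6-q->s7 s7-p->s4 s7-q->s4

Run two small machines in parallel and take their product. The first has 4 states tracking the input length modulo 4; the second has 5 states tracking whether the input so far still matches the prefix `qqp`. A product state is a pair (one from each), accepting exactly when both do. Minimizing collapses redundant product states.
An 8-state machine:
        p   q  
>  s0   s1  s2 
   s1   s1  s1 
   s2   s1  s3 
   s3   s4  s1 
   s4   s5  s5 
   s5   s6  s6 
 * s6   s7  s7 
   s7   s4  s4 
(> = start, * = accepting)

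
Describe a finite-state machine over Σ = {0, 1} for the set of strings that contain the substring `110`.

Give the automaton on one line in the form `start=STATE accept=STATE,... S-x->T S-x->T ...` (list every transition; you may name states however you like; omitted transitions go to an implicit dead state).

start=q0 accept=q3 q0-0->q0 q0-1->q1 q1-0->q0 q1-1->q2 q2-0->q3 q2-1->q2 q3-0->q3 q3-1->q3

States q0..q2 record the length of the longest prefix of `110` that matches the current input suffix. Reaching q3 means `110` has been seen, and we stay there forever. Accept from q3.
With 4 states:
        0   1  
>  q0   q0  q1 
   q1   q0  q2 
   q2   q3  q2 
 * q3   q3  q3 
(> = start, * = accepting)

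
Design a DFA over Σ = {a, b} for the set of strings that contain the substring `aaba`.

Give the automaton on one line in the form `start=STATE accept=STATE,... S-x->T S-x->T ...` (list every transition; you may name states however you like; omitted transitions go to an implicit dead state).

start=s0 accept=s4 s0-a->s1 s0-b->s0 s1-a->s2 s1-b->s0 s2-a->s2 s2-b->s3 s3-a->s4 s3-b->s0 s4-a->s4 s4-b->s4

Track how much of `aaba` has been matched so far: state s0 is no progress, s4 is the absorbing accept state reached once `aaba` has occurred. Intermediate states record partial matches; on a mismatch, fall back to the longest reusable overlap.
A 5-state machine:
        a   b  
>  s0   s1  s0 
   s1   s2  s0 
   s2   s2  s3 
   s3   s4  s0 
 * s4   s4  s4 
(> = start, * = accepting)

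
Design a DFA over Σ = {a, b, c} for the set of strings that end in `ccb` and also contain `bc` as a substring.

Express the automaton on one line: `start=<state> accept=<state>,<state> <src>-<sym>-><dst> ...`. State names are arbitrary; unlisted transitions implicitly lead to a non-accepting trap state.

start=s0 accept=s5 s0-a->s0 s0-b->s1 s0-c->s0 s1-a->s0 s1-b->s1 s1-c->s2 s2-a->s3 s2-b->s3 s2-c->s4 s3-a->s3 s3-b->s3 s3-c->s2 s4-a->s3 s4-b->s5 s4-c->s4 s5-a->s3 s5-b->s3 s5-c->s2

Handle the two conditions separately and then intersect. The first has 4 states tracking how much of the suffix `ccb` has currently been matched; the second has 3 states tracking whether and how much of `bc` has been seen. A product state is a pair (one from each), accepting exactly when both do. Minimizing collapses redundant product states.
        a   b   c  
>  s0   s0  s1  s0 
   s1   s0  s1  s2 
   s2   s3  s3  s4 
   s3   s3  s3  s2 
   s4   s3  s5  s4 
 * s5   s3  s3  s2 
(> = start, * = accepting)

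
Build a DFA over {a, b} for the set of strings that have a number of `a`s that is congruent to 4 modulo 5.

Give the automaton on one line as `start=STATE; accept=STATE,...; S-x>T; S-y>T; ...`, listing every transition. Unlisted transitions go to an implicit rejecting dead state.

Keep the running count of `a`s modulo 5: each `a` advances along the cycle S0 → S1 → S2 → S3 → S4 → S0 while other symbols loop. Accept at S4.
        a   b  
>  S0   S1  S0 
   S1   S2  S1 
   S2   S3  S2 
   S3   S4  S3 
 * S4   S0  S4 
(> = start, * = accepting)

start=S0; accept=S4; S0-a>S1; S0-b>S0; S1-a>S2; S1-b>S1; S2-a>S3; S2-b>S2; S3-a>S4; S3-b>S3; S4-a>S0; S4-b>S4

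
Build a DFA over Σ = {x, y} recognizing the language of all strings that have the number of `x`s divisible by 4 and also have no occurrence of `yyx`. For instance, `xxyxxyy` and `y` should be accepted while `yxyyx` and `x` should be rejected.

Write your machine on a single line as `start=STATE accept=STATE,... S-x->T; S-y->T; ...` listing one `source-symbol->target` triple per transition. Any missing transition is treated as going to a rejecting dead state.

start=S0; accept=S0,S2,S5; S0-x->S1; S0-y->S2; S1-x->S3; S1-y->S4; S2-x->S1; S2-y->S5; S3-x->S6; S3-y->S7; S4-x->S3; S4-y->S8; S5-x->S8; S5-y->S5; S6-x->S0; S6-y->S9; S7-x->S6; S7-y->S8; S8-x->S8; S8-y->S8; S9-x->S0; S9-y->S8

Handle the two conditions separately and then intersect. One (4 states) tracks the count of `x`s modulo 4; the other (4 states) tracks partial matches of the forbidden pattern `yyx`. Each combined state is a pair, one component from each; accept when both components accept. Minimizing collapses redundant product states.
        x   y  
>* S0   S1  S2 
   S1   S3  S4 
 * S2   S1  S5 
   S3   S6  S7 
   S4   S3  S8 
 * S5   S8  S5 
   S6   S0  S9 
   S7   S6  S8 
   S8   S8  S8 
   S9   S0  S8 
(> = start, * = accepting)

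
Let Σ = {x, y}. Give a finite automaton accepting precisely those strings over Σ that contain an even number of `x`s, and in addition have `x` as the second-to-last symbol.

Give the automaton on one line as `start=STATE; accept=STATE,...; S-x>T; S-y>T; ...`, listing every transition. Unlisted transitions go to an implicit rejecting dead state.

Handle the two conditions separately and then intersect. One (2 states) tracks the count of `x`s modulo 2; the other (7 states) tracks the last 2 symbols read. Each combined state is a pair, one component from each; accept when both components accept. Equivalent product states are then merged.
A 6-state machine:
       x  y 
>  A   B  A 
   B   C  D 
 * C   B  E 
   D   F  D 
 * E   B  A 
   F   B  E 
(> = start, * = accepting)

start=A; accept=C,E; A-x>B; A-y>A; B-x>C; B-y>D; C-x>B; C-y>E; D-x>F; D-y>D; E-x>B; E-y>A; F-x>B; F-y>E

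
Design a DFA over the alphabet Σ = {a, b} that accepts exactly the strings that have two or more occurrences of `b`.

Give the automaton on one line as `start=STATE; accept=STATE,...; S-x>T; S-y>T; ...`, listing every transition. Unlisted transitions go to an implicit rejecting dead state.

start=s0; accept=s2,s3; s0-a>s0; s0-b>s1; s1-a>s1; s1-b>s2; s2-a>s2; s2-b>s3; s3-a>s3; s3-b>s3

Only the number of `b`s matters, and only up to 3. Make a chain s0 → s1 → s2 → s3 advanced by each `b` (with s3 absorbing); every other symbol self-loops. The accepting set is {s2, s3}.
4 states suffice.
        a   b  
>  s0   s0  s1 
   s1   s1  s2 
 * s2   s2  s3 
 * s3   s3  s3 
(> = start, * = accepting)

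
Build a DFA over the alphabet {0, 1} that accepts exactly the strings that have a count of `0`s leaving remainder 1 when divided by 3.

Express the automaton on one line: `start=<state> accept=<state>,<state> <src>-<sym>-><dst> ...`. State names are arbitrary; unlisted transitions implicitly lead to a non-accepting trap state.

Keep the running count of `0`s modulo 3: each `0` advances along the cycle q0 → q1 → q2 → q0 while other symbols loop. Accept at q1.
With 3 states:
        0   1  
>  q0   q1  q0 
 * q1   q2  q1 
   q2   q0  q2 
(> = start, * = accepting)

start=q0 accept=q1 q0-0->q1 q0-1->q0 q1-0->q2 q1-1->q1 q2-0->q0 q2-1->q2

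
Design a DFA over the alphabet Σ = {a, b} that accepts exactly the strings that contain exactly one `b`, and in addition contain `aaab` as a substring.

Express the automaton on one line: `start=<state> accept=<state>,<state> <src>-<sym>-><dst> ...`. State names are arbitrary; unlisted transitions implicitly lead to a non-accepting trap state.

Build one automaton per condition and run them in lockstep. One (3 states) tracks the count of `b`s, saturating at 2; the other (5 states) tracks whether and how much of `aaab` has been seen. Each combined state is a pair, one component from each; accept when both components accept. After merging equivalent states the machine shrinks.
        a   b  
>  S0   S1  S2 
   S1   S3  S2 
   S2   S2  S2 
   S3   S4  S2 
   S4   S4  S5 
 * S5   S5  S2 
(> = start, * = accepting)

start=S0 accept=S5 S0-a->S1 S0-b->S2 S1-a->S3 S1-b->S2 S2-a->S2 S2-b->S2 S3-a->S4 S3-b->S2 S4-a->S4 S4-b->S5 S5-a->S5 S5-b->S2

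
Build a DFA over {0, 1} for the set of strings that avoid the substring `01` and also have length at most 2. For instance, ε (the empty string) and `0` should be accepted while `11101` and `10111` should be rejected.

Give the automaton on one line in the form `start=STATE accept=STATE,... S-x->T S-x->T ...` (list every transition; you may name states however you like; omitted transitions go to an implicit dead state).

Handle the two conditions separately and then intersect. One (3 states) tracks partial matches of the forbidden pattern `01`; the other (4 states) tracks the input length, saturating at 3. Each combined state is a pair, one component from each; accept when both components accept. After merging equivalent states the machine shrinks.
A 5-state machine:
       0  1 
>* A   B  C 
 * B   D  E 
 * C   D  D 
 * D   E  E 
   E   E  E 
(> = start, * = accepting)

start=A accept=A,B,C,D A-0->B A-1->C B-0->D B-1->E C-0->D C-1->D D-0->E D-1->E E-0->E E-1->E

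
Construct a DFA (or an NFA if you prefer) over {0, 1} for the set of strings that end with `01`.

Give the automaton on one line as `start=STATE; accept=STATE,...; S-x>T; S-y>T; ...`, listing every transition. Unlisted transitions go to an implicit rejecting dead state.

Let each state record the length of the longest suffix of the input read so far that is also a prefix of `01`. q1 means the last symbol is `0`; q2 means the last 2 symbols are `01`. Accept only at q2, where the string currently ends in `01`.
With 3 states:
        0   1  
>  q0   q1  q0 
   q1   q1  q2 
 * q2   q1  q0 
(> = start, * = accepting)

start=q0; accept=q2; q0-0>q1; q0-1>q0; q1-0>q1; q1-1>q2; q2-0>q1; q2-1>q0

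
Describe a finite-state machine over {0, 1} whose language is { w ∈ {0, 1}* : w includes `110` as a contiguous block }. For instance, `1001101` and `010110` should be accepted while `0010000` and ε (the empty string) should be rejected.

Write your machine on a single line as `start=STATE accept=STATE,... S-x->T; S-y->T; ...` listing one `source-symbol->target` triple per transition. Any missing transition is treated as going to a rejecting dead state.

States A..C record the length of the longest prefix of `110` that matches the current input suffix. Reaching D means `110` has been seen, and we stay there forever. Accept from D.
A 4-state machine:
       0  1 
>  A   A  B 
   B   A  C 
   C   D  C 
 * D   D  D 
(> = start, * = accepting)

start=A; accept=D; A-0->A; A-1->B; B-0->A; B-1->C; C-0->D; C-1->C; D-0->D; D-1->D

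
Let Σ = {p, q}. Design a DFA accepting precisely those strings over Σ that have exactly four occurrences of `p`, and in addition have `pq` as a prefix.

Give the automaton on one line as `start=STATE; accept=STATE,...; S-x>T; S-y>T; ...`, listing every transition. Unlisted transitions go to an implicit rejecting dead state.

Handle the two conditions separately and then intersect. The first has 6 states tracking the count of `p`s, saturating at 5; the second has 4 states tracking whether the input so far still matches the prefix `pq`. A product state is a pair (one from each), accepting exactly when both do.
13 states suffice.
          p    q  
>  S0     S1   S2 
   S1     S3   S4 
   S2     S5   S2 
   S3     S6   S3 
   S4     S7   S4 
   S5     S3   S5 
   S6     S8   S6 
   S7     S9   S7 
   S8    S10   S8 
   S9    S11   S9 
   S10   S10  S10 
 * S11   S12  S11 
   S12   S12  S12 
(> = start, * = accepting)

start=S0; accept=S11; S0-p>S1; S0-q>S2; S1-p>S3; S1-q>S4; S2-p>S5; S2-q>S2; S3-p>S6; S3-q>S3; S4-p>S7; S4-q>S4; S5-p>S3; S5-q>S5; S6-p>S8; S6-q>S6; S7-p>S9; S7-q>S7; S8-p>S10; S8-q>S8; S9-p>S11; S9-q>S9; S10-p>S10; S10-q>S10; S11-p>S12; S11-q>S11; S12-p>S12; S12-q>S12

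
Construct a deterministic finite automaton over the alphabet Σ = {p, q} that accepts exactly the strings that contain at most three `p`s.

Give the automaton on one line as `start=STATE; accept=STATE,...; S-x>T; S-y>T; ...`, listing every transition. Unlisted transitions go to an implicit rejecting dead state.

Only the number of `p`s matters, and only up to 4. Make a chain S0 → S1 → S2 → S3 → S4 advanced by each `p` (with S4 absorbing); every other symbol self-loops. The accepting set is {S0, S1, S2, S3}.
With 5 states:
        p   q  
>* S0   S1  S0 
 * S1   S2  S1 
 * S2   S3  S2 
 * S3   S4  S3 
   S4   S4  S4 
(> = start, * = accepting)

start=S0; accept=S0,S1,S2,S3; S0-p>S1; S0-q>S0; S1-p>S2; S1-q>S1; S2-p>S3; S2-q>S2; S3-p>S4; S3-q>S3; S4-p>S4; S4-q>S4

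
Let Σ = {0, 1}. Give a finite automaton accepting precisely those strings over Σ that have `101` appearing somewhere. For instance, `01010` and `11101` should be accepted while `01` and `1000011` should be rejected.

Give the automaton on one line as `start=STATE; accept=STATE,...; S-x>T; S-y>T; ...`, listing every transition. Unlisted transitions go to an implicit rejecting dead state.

start=s0; accept=s3; s0-0>s0; s0-1>s1; s1-0>s2; s1-1>s1; s2-0>s0; s2-1>s3; s3-0>s3; s3-1>s3

Track how much of `101` has been matched so far: state s0 is no progress, s3 is the absorbing accept state reached once `101` has occurred. Intermediate states record partial matches; on a mismatch, fall back to the longest reusable overlap.
With 4 states:
        0   1  
>  s0   s0  s1 
   s1   s2  s1 
   s2   s0  s3 
 * s3   s3  s3 
(> = start, * = accepting)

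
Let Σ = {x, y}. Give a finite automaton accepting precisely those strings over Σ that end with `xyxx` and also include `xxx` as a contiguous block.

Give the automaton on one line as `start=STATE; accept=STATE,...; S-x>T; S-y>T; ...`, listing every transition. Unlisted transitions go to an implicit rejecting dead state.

start=q0; accept=q7; q0-x>q1; q0-y>q0; q1-x>q2; q1-y>q0; q2-x>q3; q2-y>q0; q3-x>q3; q3-y>q4; q4-x>q5; q4-y>q6; q5-x>q7; q5-y>q4; q6-x>q3; q6-y>q6; q7-x>q3; q7-y>q4

Run two small machines in parallel and take their product. One (5 states) tracks how much of the suffix `xyxx` has currently been matched; the other (4 states) tracks whether and how much of `xxx` has been seen. Each combined state is a pair, one component from each; accept when both components accept. Minimizing collapses redundant product states.
        x   y  
>  q0   q1  q0 
   q1   q2  q0 
   q2   q3  q0 
   q3   q3  q4 
   q4   q5  q6 
   q5   q7  q4 
   q6   q3  q6 
 * q7   q3  q4 
(> = start, * = accepting)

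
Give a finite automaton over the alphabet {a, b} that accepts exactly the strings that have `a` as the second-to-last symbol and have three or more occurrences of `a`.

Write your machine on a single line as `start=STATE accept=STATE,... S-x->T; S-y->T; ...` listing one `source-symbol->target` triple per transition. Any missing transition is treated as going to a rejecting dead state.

Handle the two conditions separately and then intersect. The first has 7 states tracking the last 2 symbols read; the second has 5 states tracking the count of `a`s, saturating at 4. A product state is a pair (one from each), accepting exactly when both do.
A 19-state machine:
          a    b  
>  q0     q1   q2 
   q1     q3   q4 
   q2     q5   q6 
   q3     q7   q8 
   q4     q9  q10 
   q5     q3   q4 
   q6     q5   q6 
 * q7    q11  q12 
   q8    q13  q14 
   q9     q7   q8 
   q10    q9  q10 
 * q11   q11  q15 
 * q12   q16  q17 
   q13   q11  q12 
   q14   q13  q14 
 * q15   q16  q18 
   q16   q11  q15 
   q17   q16  q17 
   q18   q16  q18 
(> = start, * = accepting)

start=q0; accept=q7,q11,q12,q15; q0-a->q1; q0-b->q2; q1-a->q3; q1-b->q4; q2-a->q5; q2-b->q6; q3-a->q7; q3-b->q8; q4-a->q9; q4-b->q10; q5-a->q3; q5-b->q4; q6-a->q5; q6-b->q6; q7-a->q11; q7-b->q12; q8-a->q13; q8-b->q14; q9-a->q7; q9-b->q8; q10-a->q9; q10-b->q10; q11-a->q11; q11-b->q15; q12-a->q16; q12-b->q17; q13-a->q11; q13-b->q12; q14-a->q13; q14-b->q14; q15-a->q16; q15-b->q18; q16-a->q11; q16-b->q15; q17-a->q16; q17-b->q17; q18-a->q16; q18-b->q18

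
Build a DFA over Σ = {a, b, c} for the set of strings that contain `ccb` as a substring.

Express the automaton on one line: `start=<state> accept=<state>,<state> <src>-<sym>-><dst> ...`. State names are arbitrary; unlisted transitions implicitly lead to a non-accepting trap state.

start=q0 accept=q3 q0-a->q0 q0-b->q0 q0-c->q1 q1-a->q0 q1-b->q0 q1-c->q2 q2-a->q0 q2-b->q3 q2-c->q2 q3-a->q3 q3-b->q3 q3-c->q3

States q0..q2 record the length of the longest prefix of `ccb` that matches the current input suffix. Reaching q3 means `ccb` has been seen, and we stay there forever. Accept from q3.
A 4-state machine:
        a   b   c  
>  q0   q0  q0  q1 
   q1   q0  q0  q2 
   q2   q0  q3  q2 
 * q3   q3  q3  q3 
(> = start, * = accepting)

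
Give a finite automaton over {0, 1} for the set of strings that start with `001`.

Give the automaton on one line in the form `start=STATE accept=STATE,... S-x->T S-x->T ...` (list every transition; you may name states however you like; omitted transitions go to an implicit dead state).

Walk along `001` while the input agrees: from q0 take `0` to q1, and so on. Any deviation drops to the rejecting sink q4. Once q3 is reached the prefix is confirmed and every continuation is accepted.
With 5 states:
        0   1  
>  q0   q1  q4 
   q1   q2  q4 
   q2   q4  q3 
 * q3   q3  q3 
   q4   q4  q4 
(> = start, * = accepting)

start=q0 accept=q3 q0-0->q1 q0-1->q4 q1-0->q2 q1-1->q4 q2-0->q4 q2-1->q3 q3-0->q3 q3-1->q3 q4-0->q4 q4-1->q4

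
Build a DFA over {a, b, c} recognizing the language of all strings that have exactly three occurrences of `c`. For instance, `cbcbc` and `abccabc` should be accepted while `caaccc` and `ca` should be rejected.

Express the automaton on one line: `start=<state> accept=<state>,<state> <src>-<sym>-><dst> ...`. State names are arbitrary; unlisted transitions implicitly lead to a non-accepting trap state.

Only the number of `c`s matters, and only up to 4. Make a chain S0 → S1 → S2 → S3 → S4 advanced by each `c` (with S4 absorbing); every other symbol self-loops. The accepting set is {S3}.
5 states suffice.
        a   b   c  
>  S0   S0  S0  S1 
   S1   S1  S1  S2 
   S2   S2  S2  S3 
 * S3   S3  S3  S4 
   S4   S4  S4  S4 
(> = start, * = accepting)

start=S0 accept=S3 S0-a->S0 S0-b->S0 S0-c->S1 S1-a->S1 S1-b->S1 S1-c->S2 S2-a->S2 S2-b->S2 S2-c->S3 S3-a->S3 S3-b->S3 S3-c->S4 S4-a->S4 S4-b->S4 S4-c->S4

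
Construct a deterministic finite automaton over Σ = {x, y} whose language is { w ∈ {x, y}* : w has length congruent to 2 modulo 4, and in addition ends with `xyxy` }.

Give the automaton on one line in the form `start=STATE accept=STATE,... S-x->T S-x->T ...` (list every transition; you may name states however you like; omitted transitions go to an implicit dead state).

start=A accept=S A-x->B A-y->C B-x->D B-y->E C-x->D C-y->F D-x->G D-y->H E-x->I E-y->J F-x->G F-y->J G-x->K G-y->L H-x->M H-y->A I-x->K I-y->N J-x->K J-y->A K-x->B K-y->O L-x->P L-y->C M-x->B M-y->Q N-x->P N-y->C O-x->R O-y->F P-x->D P-y->S Q-x->R Q-y->F R-x->G R-y->T S-x->I S-y->J T-x->M T-y->A

Run two small machines in parallel and take their product. The first has 4 states tracking the input length modulo 4; the second has 5 states tracking how much of the suffix `xyxy` has currently been matched. A product state is a pair (one from each), accepting exactly when both do.
With 20 states:
       x  y 
>  A   B  C 
   B   D  E 
   C   D  F 
   D   G  H 
   E   I  J 
   F   G  J 
   G   K  L 
   H   M  A 
   I   K  N 
   J   K  A 
   K   B  O 
   L   P  C 
   M   B  Q 
   N   P  C 
   O   R  F 
   P   D  S 
   Q   R  F 
   R   G  T 
 * S   I  J 
   T   M  A 
(> = start, * = accepting)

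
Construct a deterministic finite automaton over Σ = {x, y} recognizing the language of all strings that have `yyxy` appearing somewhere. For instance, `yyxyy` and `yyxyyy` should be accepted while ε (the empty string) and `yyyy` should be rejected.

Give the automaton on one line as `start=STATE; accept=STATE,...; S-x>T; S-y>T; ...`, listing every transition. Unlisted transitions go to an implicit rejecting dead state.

States S0..S3 record the length of the longest prefix of `yyxy` that matches the current input suffix. Reaching S4 means `yyxy` has been seen, and we stay there forever. Accept from S4.
        x   y  
>  S0   S0  S1 
   S1   S0  S2 
   S2   S3  S2 
   S3   S0  S4 
 * S4   S4  S4 
(> = start, * = accepting)

start=S0; accept=S4; S0-x>S0; S0-y>S1; S1-x>S0; S1-y>S2; S2-x>S3; S2-y>S2; S3-x>S0; S3-y>S4; S4-x>S4; S4-y>S4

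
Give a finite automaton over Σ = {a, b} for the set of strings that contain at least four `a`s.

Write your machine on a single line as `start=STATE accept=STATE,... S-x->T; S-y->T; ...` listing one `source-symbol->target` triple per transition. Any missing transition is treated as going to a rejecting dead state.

Count `a`s, saturating at 5: states q0 through q4 mean 0 through 4 `a`s seen; q5 means more than 4. Each `a` increments (capped at q5); other symbols loop. Accept from {q4, q5}.
With 6 states:
        a   b  
>  q0   q1  q0 
   q1   q2  q1 
   q2   q3  q2 
   q3   q4  q3 
 * q4   q5  q4 
 * q5   q5  q5 
(> = start, * = accepting)

start=q0; accept=q4,q5; q0-a->q1; q0-b->q0; q1-a->q2; q1-b->q1; q2-a->q3; q2-b->q2; q3-a->q4; q3-b->q3; q4-a->q5; q4-b->q4; q5-a->q5; q5-b->q5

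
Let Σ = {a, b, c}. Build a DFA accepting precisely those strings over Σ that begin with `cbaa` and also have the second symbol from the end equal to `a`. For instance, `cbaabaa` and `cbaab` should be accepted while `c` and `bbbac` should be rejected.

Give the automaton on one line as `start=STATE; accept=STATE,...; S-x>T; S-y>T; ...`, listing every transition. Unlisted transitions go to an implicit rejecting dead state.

Run two small machines in parallel and take their product. The first has 6 states tracking whether the input so far still matches the prefix `cbaa`; the second has 13 states tracking the last 2 symbols read. A product state is a pair (one from each), accepting exactly when both do.
A 24-state machine:
          a    b    c  
>  S0     S1   S2   S3 
   S1     S4   S5   S6 
   S2     S7   S8   S9 
   S3    S10  S11  S12 
   S4     S4   S5   S6 
   S5     S7   S8   S9 
   S6    S10  S13  S12 
   S7     S4   S5   S6 
   S8     S7   S8   S9 
   S9    S10  S13  S12 
   S10    S4   S5   S6 
   S11   S14   S8   S9 
   S12   S10  S13  S12 
   S13    S7   S8   S9 
   S14   S15   S5   S6 
 * S15   S15  S16  S17 
 * S16   S18  S19  S20 
 * S17   S21  S22  S23 
   S18   S15  S16  S17 
   S19   S18  S19  S20 
   S20   S21  S22  S23 
   S21   S15  S16  S17 
   S22   S18  S19  S20 
   S23   S21  S22  S23 
(> = start, * = accepting)

start=S0; accept=S15,S16,S17; S0-a>S1; S0-b>S2; S0-c>S3; S1-a>S4; S1-b>S5; S1-c>S6; S2-a>S7; S2-b>S8; S2-c>S9; S3-a>S10; S3-b>S11; S3-c>S12; S4-a>S4; S4-b>S5; S4-c>S6; S5-a>S7; S5-b>S8; S5-c>S9; S6-a>S10; S6-b>S13; S6-c>S12; S7-a>S4; S7-b>S5; S7-c>S6; S8-a>S7; S8-b>S8; S8-c>S9; S9-a>S10; S9-b>S13; S9-c>S12; S10-a>S4; S10-b>S5; S10-c>S6; S11-a>S14; S11-b>S8; S11-c>S9; S12-a>S10; S12-b>S13; S12-c>S12; S13-a>S7; S13-b>S8; S13-c>S9; S14-a>S15; S14-b>S5; S14-c>S6; S15-a>S15; S15-b>S16; S15-c>S17; S16-a>S18; S16-b>S19; S16-c>S20; S17-a>S21; S17-b>S22; S17-c>S23; S18-a>S15; S18-b>S16; S18-c>S17; S19-a>S18; S19-b>S19; S19-c>S20; S20-a>S21; S20-b>S22; S20-c>S23; S21-a>S15; S21-b>S16; S21-c>S17; S22-a>S18; S22-b>S19; S22-c>S20; S23-a>S21; S23-b>S22; S23-c>S23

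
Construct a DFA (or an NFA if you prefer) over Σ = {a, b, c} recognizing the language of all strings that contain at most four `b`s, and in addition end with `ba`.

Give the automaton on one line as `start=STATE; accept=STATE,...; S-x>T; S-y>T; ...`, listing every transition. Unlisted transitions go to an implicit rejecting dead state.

Run two small machines in parallel and take their product. The first has 6 states tracking the count of `b`s, saturating at 5; the second has 3 states tracking how much of the suffix `ba` has currently been matched. A product state is a pair (one from each), accepting exactly when both do. Minimizing collapses redundant product states.
13 states suffice.
          a    b    c  
>  s0     s0   s1   s0 
   s1     s2   s3   s4 
 * s2     s4   s3   s4 
   s3     s5   s6   s7 
   s4     s4   s3   s4 
 * s5     s7   s6   s7 
   s6     s8   s9  s10 
   s7     s7   s6   s7 
 * s8    s10   s9  s10 
   s9    s11  s12  s12 
   s10   s10   s9  s10 
 * s11   s12  s12  s12 
   s12   s12  s12  s12 
(> = start, * = accepting)

start=s0; accept=s2,s5,s8,s11; s0-a>s0; s0-b>s1; s0-c>s0; s1-a>s2; s1-b>s3; s1-c>s4; s2-a>s4; s2-b>s3; s2-c>s4; s3-a>s5; s3-b>s6; s3-c>s7; s4-a>s4; s4-b>s3; s4-c>s4; s5-a>s7; s5-b>s6; s5-c>s7; s6-a>s8; s6-b>s9; s6-c>s10; s7-a>s7; s7-b>s6; s7-c>s7; s8-a>s10; s8-b>s9; s8-c>s10; s9-a>s11; s9-b>s12; s9-c>s12; s10-a>s10; s10-b>s9; s10-c>s10; s11-a>s12; s11-b>s12; s11-c>s12; s12-a>s12; s12-b>s12; s12-c>s12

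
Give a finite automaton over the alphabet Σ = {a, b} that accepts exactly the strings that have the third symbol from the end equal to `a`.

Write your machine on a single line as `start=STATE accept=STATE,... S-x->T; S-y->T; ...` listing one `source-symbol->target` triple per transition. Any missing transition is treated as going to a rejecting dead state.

Because acceptance depends on a position counted from the end, the machine has to buffer the most recent 3 symbols. Make each state the string of the last up-to-3 symbols read; on input `x` shift the window left and append `x`. Accept when the buffered window has length 3 and begins with `a`.
          a    b  
>  q0     q1   q2 
   q1     q3   q4 
   q2     q5   q6 
   q3     q7   q8 
   q4     q9  q10 
   q5    q11  q12 
   q6    q13  q14 
 * q7     q7   q8 
 * q8     q9  q10 
 * q9    q11  q12 
 * q10   q13  q14 
   q11    q7   q8 
   q12    q9  q10 
   q13   q11  q12 
   q14   q13  q14 
(> = start, * = accepting)

start=q0; accept=q7,q8,q9,q10; q0-a->q1; q0-b->q2; q1-a->q3; q1-b->q4; q2-a->q5; q2-b->q6; q3-a->q7; q3-b->q8; q4-a->q9; q4-b->q10; q5-a->q11; q5-b->q12; q6-a->q13; q6-b->q14; q7-a->q7; q7-b->q8; q8-a->q9; q8-b->q10; q9-a->q11; q9-b->q12; q10-a->q13; q10-b->q14; q11-a->q7; q11-b->q8; q12-a->q9; q12-b->q10; q13-a->q11; q13-b->q12; q14-a->q13; q14-b->q14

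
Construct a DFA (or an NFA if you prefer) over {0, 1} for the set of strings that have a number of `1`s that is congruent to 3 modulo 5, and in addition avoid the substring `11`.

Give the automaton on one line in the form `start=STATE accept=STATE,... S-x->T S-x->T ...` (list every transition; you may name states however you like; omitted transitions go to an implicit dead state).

Build one automaton per condition and run them in lockstep. One (5 states) tracks the count of `1`s modulo 5; the other (3 states) tracks partial matches of the forbidden pattern `11`. Each combined state is a pair, one component from each; accept when both components accept.
15 states suffice.
       0  1 
>  A   A  B 
   B   C  D 
   C   C  E 
   D   D  F 
   E   G  F 
   F   F  H 
   G   G  I 
   H   H  J 
 * I   K  H 
   J   J  L 
 * K   K  M 
   L   L  D 
   M   N  J 
   N   N  O 
   O   A  L 
(> = start, * = accepting)

start=A accept=I,K A-0->A A-1->B B-0->C B-1->D C-0->C C-1->E D-0->D D-1->F E-0->G E-1->F F-0->F F-1->H G-0->G G-1->I H-0->H H-1->J I-0->K I-1->H J-0->J J-1->L K-0->K K-1->M L-0->L L-1->D M-0->N M-1->J N-0->N N-1->O O-0->A O-1->L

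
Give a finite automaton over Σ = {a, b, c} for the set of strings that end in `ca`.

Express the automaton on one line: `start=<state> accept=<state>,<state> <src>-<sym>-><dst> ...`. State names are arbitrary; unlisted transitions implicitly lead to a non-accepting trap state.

Remember how much of `ca` the current input suffix matches. State s0 means no match yet; s1 means the last symbol is `c`; s2 means the last 2 symbols are `ca`. Only s2 accepts. On a mismatch, fall back to the longest proper suffix that is still a prefix of `ca`.
3 states suffice.
        a   b   c  
>  s0   s0  s0  s1 
   s1   s2  s0  s1 
 * s2   s0  s0  s1 
(> = start, * = accepting)

start=s0 accept=s2 s0-a->s0 s0-b->s0 s0-c->s1 s1-a->s2 s1-b->s0 s1-c->s1 s2-a->s0 s2-b->s0 s2-c->s1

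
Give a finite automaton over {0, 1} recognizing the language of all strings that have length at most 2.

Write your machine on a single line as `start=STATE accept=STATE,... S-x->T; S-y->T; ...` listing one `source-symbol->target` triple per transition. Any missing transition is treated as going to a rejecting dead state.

We only need to distinguish lengths 0, 1, …, 2, and '>2'. Chain A → B → C → D on every symbol, with D looping. Accepting states: {A, B, C}.
With 4 states:
       0  1 
>* A   B  B 
 * B   C  C 
 * C   D  D 
   D   D  D 
(> = start, * = accepting)

start=A; accept=A,B,C; A-0->B; A-1->B; B-0->C; B-1->C; C-0->D; C-1->D; D-0->D; D-1->D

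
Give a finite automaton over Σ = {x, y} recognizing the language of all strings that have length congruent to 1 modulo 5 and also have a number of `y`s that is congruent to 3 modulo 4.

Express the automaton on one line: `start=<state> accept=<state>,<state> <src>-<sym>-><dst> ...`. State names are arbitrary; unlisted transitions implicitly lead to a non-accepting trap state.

Handle the two conditions separately and then intersect. One (5 states) tracks the input length modulo 5; the other (4 states) tracks the count of `y`s modulo 4. Each combined state is a pair, one component from each; accept when both components accept.
20 states suffice.
          x    y  
>  S0     S1   S2 
   S1     S3   S4 
   S2     S4   S5 
   S3     S6   S7 
   S4     S7   S8 
   S5     S8   S9 
   S6    S10  S11 
   S7    S11  S12 
   S8    S12  S13 
   S9    S13  S10 
   S10    S0  S14 
   S11   S14  S15 
   S12   S15  S16 
   S13   S16   S0 
   S14    S2  S17 
   S15   S17  S18 
   S16   S18   S1 
   S17    S5  S19 
 * S18   S19   S3 
   S19    S9   S6 
(> = start, * = accepting)

start=S0 accept=S18 S0-x->S1 S0-y->S2 S1-x->S3 S1-y->S4 S2-x->S4 S2-y->S5 S3-x->S6 S3-y->S7 S4-x->S7 S4-y->S8 S5-x->S8 S5-y->S9 S6-x->S10 S6-y->S11 S7-x->S11 S7-y->S12 S8-x->S12 S8-y->S13 S9-x->S13 S9-y->S10 S10-x->S0 S10-y->S14 S11-x->S14 S11-y->S15 S12-x->S15 S12-y->S16 S13-x->S16 S13-y->S0 S14-x->S2 S14-y->S17 S15-x->S17 S15-y->S18 S16-x->S18 S16-y->S1 S17-x->S5 S17-y->S19 S18-x->S19 S18-y->S3 S19-x->S9 S19-y->S6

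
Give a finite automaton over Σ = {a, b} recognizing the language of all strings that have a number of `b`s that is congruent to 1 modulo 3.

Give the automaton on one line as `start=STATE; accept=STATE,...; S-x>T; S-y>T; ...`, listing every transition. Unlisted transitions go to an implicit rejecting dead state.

start=S0; accept=S1; S0-a>S0; S0-b>S1; S1-a>S1; S1-b>S2; S2-a>S2; S2-b>S0

The only thing that matters is how many `b`s have appeared, reduced mod 3. Use one state per residue: S0 for 0, …, S2 for 2. Reading `b` moves to the next residue; anything else stays put. S1 is accepting.
        a   b  
>  S0   S0  S1 
 * S1   S1  S2 
   S2   S2  S0 
(> = start, * = accepting)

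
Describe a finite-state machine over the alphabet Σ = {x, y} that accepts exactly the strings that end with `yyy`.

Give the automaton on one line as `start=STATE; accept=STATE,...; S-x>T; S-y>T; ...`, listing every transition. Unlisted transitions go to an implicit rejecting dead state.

Remember how much of `yyy` the current input suffix matches. State q0 means no match yet; q1 means the last symbol is `y`; q2 means the last 2 symbols are `yy`; q3 means the last 3 symbols are `yyy`. Only q3 accepts. On a mismatch, fall back to the longest proper suffix that is still a prefix of `yyy`.
A 4-state machine:
        x   y  
>  q0   q0  q1 
   q1   q0  q2 
   q2   q0  q3 
 * q3   q0  q3 
(> = start, * = accepting)

start=q0; accept=q3; q0-x>q0; q0-y>q1; q1-x>q0; q1-y>q2; q2-x>q0; q2-y>q3; q3-x>q0; q3-y>q3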